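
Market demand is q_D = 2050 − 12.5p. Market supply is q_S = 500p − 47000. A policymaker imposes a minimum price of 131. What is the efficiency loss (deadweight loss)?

In inverse form: demand p = 164 − 0.08q, supply p = 94 + 0.002q.
Competitive equilibrium: 164 − 0.08q = 94 + 0.002q → q* = 853.65854, p* = 95.70732.
At the floor p = 131, quantity demanded = (164 − 131)/0.08 = 412.5.
Sellers' marginal cost at q' = 412.5: 94 + 0.002·412.5 = 94.825.
Δq = 853.65854 − 412.5 = 441.15854; wedge = 131 − 94.825 = 36.175.
The triangle = ½ × 441.15854 × 36.175 = 7979.46.

7979.46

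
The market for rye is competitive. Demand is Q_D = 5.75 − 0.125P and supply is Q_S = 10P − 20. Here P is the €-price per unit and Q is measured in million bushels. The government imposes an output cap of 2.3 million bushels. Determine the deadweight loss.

In inverse form: demand P = 46 − 8Q, supply P = 2 + 0.1Q.
Competitive equilibrium: 46 − 8Q = 2 + 0.1Q → Q* = 5.4321, P* = 2.5432.
At Q = 2.3: demand price = 46 − 8·2.3 = 27.6; supply price = 2 + 0.1·2.3 = 2.23.
ΔQ = 5.4321 − 2.3 = 3.1321; wedge = 27.6 − 2.23 = 25.37.
The triangle = ½ × 3.1321 × 25.37 = €39.73 million.

€39.73 million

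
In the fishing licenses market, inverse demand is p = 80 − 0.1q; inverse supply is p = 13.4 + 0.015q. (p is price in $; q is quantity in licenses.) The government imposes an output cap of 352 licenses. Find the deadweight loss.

$2966.32

Competitive equilibrium: 80 − 0.1q = 13.4 + 0.015q → q* = 579.1304, p* = 22.087.
At q = 352: demand price = 80 − 0.1·352 = 44.8; supply price = 13.4 + 0.015·352 = 18.68.
Δq = 579.1304 − 352 = 227.1304; wedge = 44.8 − 18.68 = 26.12.
Deadweight loss = ½ × 227.1304 × 26.12 = $2966.32.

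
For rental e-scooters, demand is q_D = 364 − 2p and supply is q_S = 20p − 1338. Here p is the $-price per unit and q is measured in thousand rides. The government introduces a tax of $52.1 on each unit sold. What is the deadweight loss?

In inverse form: demand p = 182 − 0.5q, supply p = 66.9 + 0.05q.
Competitive equilibrium: 182 − 0.5q = 66.9 + 0.05q → q* = 209.27273, p* = 77.36364.
With the tax, the buyer price exceeds the seller price by 52.1: (182 − 0.5q) − (66.9 + 0.05q) = 52.1 → q' = 114.54545.
Δq = 209.27273 − 114.54545 = 94.72728; the wedge equals the tax, 52.1.
The triangle = ½ × 94.72728 × 52.1 = $2467.65 thousand.

$2467.65 thousand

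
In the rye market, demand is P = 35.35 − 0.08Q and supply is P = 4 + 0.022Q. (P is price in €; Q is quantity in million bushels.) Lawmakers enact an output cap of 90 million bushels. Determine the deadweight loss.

€2409.36 million

Competitive equilibrium: 35.35 − 0.08Q = 4 + 0.022Q → Q* = 307.3529, P* = 10.7618.
At Q = 90: demand price = 35.35 − 0.08·90 = 28.15; supply price = 4 + 0.022·90 = 5.98.
ΔQ = 307.3529 − 90 = 217.3529; wedge = 28.15 − 5.98 = 22.17.
Deadweight loss = ½ × 217.3529 × 22.17 = €2409.36 million.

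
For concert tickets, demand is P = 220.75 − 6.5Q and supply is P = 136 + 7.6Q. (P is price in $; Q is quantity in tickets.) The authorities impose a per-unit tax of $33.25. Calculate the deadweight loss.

$39.20

Competitive equilibrium: 220.75 − 6.5Q = 136 + 7.6Q → Q* = 6.0106, P* = 181.6809.
With the tax, the buyer price exceeds the seller price by 33.25: (220.75 − 6.5Q) − (136 + 7.6Q) = 33.25 → Q' = 3.6525.
ΔQ = 6.0106 − 3.6525 = 2.3581; the wedge equals the tax, 33.25.
The triangle = ½ × 2.3581 × 33.25 = $39.20.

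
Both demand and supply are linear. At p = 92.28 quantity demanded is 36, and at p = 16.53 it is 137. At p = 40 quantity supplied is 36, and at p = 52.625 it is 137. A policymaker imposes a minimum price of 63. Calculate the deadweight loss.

Demand slope = (16.53 − 92.28)/(137 − 36) = −0.75, so p = 119.28 − 0.75q.
Supply slope = (52.625 − 40)/(137 − 36) = 0.125, so p = 35.5 + 0.125q.
Competitive equilibrium: 119.28 − 0.75q = 35.5 + 0.125q → q* = 95.7486, p* = 47.4686.
At the floor p = 63, quantity demanded = (119.28 − 63)/0.75 = 75.04.
Sellers' marginal cost at q' = 75.04: 35.5 + 0.125·75.04 = 44.88.
Δq = 95.7486 − 75.04 = 20.7086; wedge = 63 − 44.88 = 18.12.
The triangle = ½ × 20.7086 × 18.12 = 187.62.

187.62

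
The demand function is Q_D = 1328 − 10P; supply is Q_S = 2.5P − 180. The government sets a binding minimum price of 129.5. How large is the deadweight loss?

In inverse form: demand P = 132.8 − 0.1Q, supply P = 72 + 0.4Q.
Competitive equilibrium: 132.8 − 0.1Q = 72 + 0.4Q → Q* = 121.6, P* = 120.64.
At the floor P = 129.5, quantity demanded = (132.8 − 129.5)/0.1 = 33.
Sellers' marginal cost at Q' = 33: 72 + 0.4·33 = 85.2.
ΔQ = 121.6 − 33 = 88.6; wedge = 129.5 − 85.2 = 44.3.
Deadweight loss = ½ × 88.6 × 44.3 = 1962.49.

1962.49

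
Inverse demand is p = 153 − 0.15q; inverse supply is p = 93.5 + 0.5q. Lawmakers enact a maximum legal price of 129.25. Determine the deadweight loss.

130.50

Competitive equilibrium: 153 − 0.15q = 93.5 + 0.5q → q* = 91.5385, p* = 139.2692.
At the ceiling p = 129.25, quantity supplied = (129.25 − 93.5)/0.5 = 71.5.
Willingness to pay at q' = 71.5: 153 − 0.15·71.5 = 142.275.
Δq = 91.5385 − 71.5 = 20.0385; wedge = 142.275 − 129.25 = 13.025.
The triangle = ½ × 20.0385 × 13.025 = 130.50.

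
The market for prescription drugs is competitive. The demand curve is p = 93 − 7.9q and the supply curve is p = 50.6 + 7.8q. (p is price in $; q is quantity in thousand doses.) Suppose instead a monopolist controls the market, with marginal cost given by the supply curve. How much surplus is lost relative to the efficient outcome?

Competitive equilibrium: 93 − 7.9q = 50.6 + 7.8q → q* = 2.7006, p* = 71.665.
Marginal revenue: MR = 93 − 15.8q. Set MR = MC: 93 − 15.8q = 50.6 + 7.8q → q_m = 1.7966.
Price p_m = 93 − 7.9·1.7966 = 78.8069; MC(q_m) = 50.6 + 7.8·1.7966 = 64.6135.
Competitive q* = 2.7006, so Δq = 0.904; wedge = 78.8069 − 64.6135 = 14.1934.
Deadweight loss = ½ × 0.904 × 14.1934 = $6.42 thousand.

$6.42 thousand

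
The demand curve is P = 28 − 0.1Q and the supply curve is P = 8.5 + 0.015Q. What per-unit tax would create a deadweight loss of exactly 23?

Competitive equilibrium: 28 − 0.1Q = 8.5 + 0.015Q → Q* = 169.5652, P* = 11.0435.
A tax t gives ΔQ = t/0.115 and wedge t, so DWL = t²/0.23.
t²/0.23 = 23 → t² = 5.29 → t = 2.3.

2.3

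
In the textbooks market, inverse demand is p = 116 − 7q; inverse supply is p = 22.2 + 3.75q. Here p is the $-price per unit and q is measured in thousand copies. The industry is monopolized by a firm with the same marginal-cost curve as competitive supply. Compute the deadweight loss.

Competitive equilibrium: 116 − 7q = 22.2 + 3.75q → q* = 8.7256, p* = 54.9209.
Marginal revenue: MR = 116 − 14q. Set MR = MC: 116 − 14q = 22.2 + 3.75q → q_m = 5.2845.
Price p_m = 116 − 7·5.2845 = 79.0085; MC(q_m) = 22.2 + 3.75·5.2845 = 42.0169.
Competitive q* = 8.7256, so Δq = 3.4411; wedge = 79.0085 − 42.0169 = 36.9916.
Welfare loss = ½ × 3.4411 × 36.9916 = $63.65 thousand.

$63.65 thousand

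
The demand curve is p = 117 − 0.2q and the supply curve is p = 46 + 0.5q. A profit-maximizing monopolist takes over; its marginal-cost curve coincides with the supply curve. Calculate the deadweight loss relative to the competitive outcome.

177.81

Competitive equilibrium: 117 − 0.2q = 46 + 0.5q → q* = 101.4286, p* = 96.7143.
Marginal revenue: MR = 117 − 0.4q. Set MR = MC: 117 − 0.4q = 46 + 0.5q → q_m = 78.8889.
Price p_m = 117 − 0.2·78.8889 = 101.2222; MC(q_m) = 46 + 0.5·78.8889 = 85.4445.
Competitive q* = 101.4286, so Δq = 22.5397; wedge = 101.2222 − 85.4445 = 15.7777.
Welfare loss = ½ × 22.5397 × 15.7777 = 177.81.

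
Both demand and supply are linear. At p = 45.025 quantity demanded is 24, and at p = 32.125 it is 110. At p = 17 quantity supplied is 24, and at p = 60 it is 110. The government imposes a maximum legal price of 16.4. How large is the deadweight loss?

638.25

Demand slope = (32.125 − 45.025)/(110 − 24) = −0.15, so p = 48.625 − 0.15q.
Supply slope = (60 − 17)/(110 − 24) = 0.5, so p = 5 + 0.5q.
Competitive equilibrium: 48.625 − 0.15q = 5 + 0.5q → q* = 67.1154, p* = 38.5577.
At the ceiling p = 16.4, quantity supplied = (16.4 − 5)/0.5 = 22.8.
Willingness to pay at q' = 22.8: 48.625 − 0.15·22.8 = 45.205.
Δq = 67.1154 − 22.8 = 44.3154; wedge = 45.205 − 16.4 = 28.805.
Deadweight loss = ½ × 44.3154 × 28.805 = 638.25.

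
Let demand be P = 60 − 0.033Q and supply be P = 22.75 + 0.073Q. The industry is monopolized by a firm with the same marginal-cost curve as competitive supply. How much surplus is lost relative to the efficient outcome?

Competitive equilibrium: 60 − 0.033Q = 22.75 + 0.073Q → Q* = 351.4151, P* = 48.4033.
Marginal revenue: MR = 60 − 0.066Q. Set MR = MC: 60 − 0.066Q = 22.75 + 0.073Q → Q_m = 267.9856.
Price P_m = 60 − 0.033·267.9856 = 51.1565; MC(Q_m) = 22.75 + 0.073·267.9856 = 42.3129.
Competitive Q* = 351.4151, so ΔQ = 83.4295; wedge = 51.1565 − 42.3129 = 8.8436.
The triangle = ½ × 83.4295 × 8.8436 = 368.91.

368.91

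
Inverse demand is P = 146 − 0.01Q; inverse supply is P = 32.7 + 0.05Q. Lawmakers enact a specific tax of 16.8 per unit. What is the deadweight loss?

Competitive equilibrium: 146 − 0.01Q = 32.7 + 0.05Q → Q* = 1888.3333, P* = 127.1167.
With the tax, the buyer price exceeds the seller price by 16.8: (146 − 0.01Q) − (32.7 + 0.05Q) = 16.8 → Q' = 1608.3333.
ΔQ = 1888.3333 − 1608.3333 = 280; the wedge equals the tax, 16.8.
Deadweight loss = ½ × 280 × 16.8 = 2352.

2352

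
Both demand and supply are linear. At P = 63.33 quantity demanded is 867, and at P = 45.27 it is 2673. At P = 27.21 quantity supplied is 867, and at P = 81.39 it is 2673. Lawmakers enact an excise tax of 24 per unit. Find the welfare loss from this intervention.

7200

Demand slope = (45.27 − 63.33)/(2673 − 867) = −0.01, so P = 72 − 0.01Q.
Supply slope = (81.39 − 27.21)/(2673 − 867) = 0.03, so P = 1.2 + 0.03Q.
Competitive equilibrium: 72 − 0.01Q = 1.2 + 0.03Q → Q* = 1770, P* = 54.3.
With the tax, the buyer price exceeds the seller price by 24: (72 − 0.01Q) − (1.2 + 0.03Q) = 24 → Q' = 1170.
ΔQ = 1770 − 1170 = 600; the wedge equals the tax, 24.
DWL = ½ × 600 × 24 = 7200.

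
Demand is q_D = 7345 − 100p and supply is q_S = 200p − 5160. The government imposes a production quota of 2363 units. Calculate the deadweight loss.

4965.40

In inverse form: demand p = 73.45 − 0.01q, supply p = 25.8 + 0.005q.
Competitive equilibrium: 73.45 − 0.01q = 25.8 + 0.005q → q* = 3176.6667, p* = 41.6833.
At q = 2363: demand price = 73.45 − 0.01·2363 = 49.82; supply price = 25.8 + 0.005·2363 = 37.615.
Δq = 3176.6667 − 2363 = 813.6667; wedge = 49.82 − 37.615 = 12.205.
Deadweight loss = ½ × 813.6667 × 12.205 = 4965.40.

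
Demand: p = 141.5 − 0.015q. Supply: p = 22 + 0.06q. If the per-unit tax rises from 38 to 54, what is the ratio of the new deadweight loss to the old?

Competitive equilibrium: 141.5 − 0.015q = 22 + 0.06q → q* = 1593.3333, p* = 117.6.
For a per-unit tax t: Δq = t/0.075, so DWL = ½·t·(t/0.075) = t²/0.15.
At t = 38: DWL = 9626.667. At t = 54: DWL = 19440.
Ratio = (54/38)² = 2.019.

2.019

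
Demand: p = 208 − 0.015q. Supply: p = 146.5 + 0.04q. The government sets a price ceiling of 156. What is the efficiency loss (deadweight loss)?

21329.01

Competitive equilibrium: 208 − 0.015q = 146.5 + 0.04q → q* = 1118.1818, p* = 191.2273.
At the ceiling p = 156, quantity supplied = (156 − 146.5)/0.04 = 237.5.
Willingness to pay at q' = 237.5: 208 − 0.015·237.5 = 204.4375.
Δq = 1118.1818 − 237.5 = 880.6818; wedge = 204.4375 − 156 = 48.4375.
DWL = ½ × 880.6818 × 48.4375 = 21329.01.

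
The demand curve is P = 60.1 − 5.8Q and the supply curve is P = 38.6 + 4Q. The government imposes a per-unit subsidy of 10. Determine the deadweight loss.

Competitive equilibrium: 60.1 − 5.8Q = 38.6 + 4Q → Q* = 2.1939, P* = 47.3755.
The subsidy lowers effective supply by 10: P = 28.6 + 4Q.
New quantity: 60.1 − 5.8Q = 28.6 + 4Q → Q' = 3.2143.
Overproduction ΔQ = 3.2143 − 2.1939 = 1.0204; wedge = subsidy = 10.
Deadweight loss = ½ × 1.0204 × 10 = 5.10.

5.10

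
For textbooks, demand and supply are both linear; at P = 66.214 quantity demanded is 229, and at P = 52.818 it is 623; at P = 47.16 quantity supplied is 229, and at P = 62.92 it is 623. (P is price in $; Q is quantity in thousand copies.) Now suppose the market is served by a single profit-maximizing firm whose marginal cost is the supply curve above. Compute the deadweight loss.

Demand slope = (52.818 − 66.214)/(623 − 229) = −0.034, so P = 74 − 0.034Q.
Supply slope = (62.92 − 47.16)/(623 − 229) = 0.04, so P = 38 + 0.04Q.
Competitive equilibrium: 74 − 0.034Q = 38 + 0.04Q → Q* = 486.4865, P* = 57.4595.
Marginal revenue: MR = 74 − 0.068Q. Set MR = MC: 74 − 0.068Q = 38 + 0.04Q → Q_m = 333.3333.
Price P_m = 74 − 0.034·333.3333 = 62.6667; MC(Q_m) = 38 + 0.04·333.3333 = 51.3333.
Competitive Q* = 486.4865, so ΔQ = 153.1532; wedge = 62.6667 − 51.3333 = 11.3334.
The triangle = ½ × 153.1532 × 11.3334 = $867.87 thousand.

$867.87 thousand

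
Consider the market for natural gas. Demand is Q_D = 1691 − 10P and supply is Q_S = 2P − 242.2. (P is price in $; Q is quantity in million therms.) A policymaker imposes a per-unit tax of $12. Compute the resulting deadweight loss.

$120 million

In inverse form: demand P = 169.1 − 0.1Q, supply P = 121.1 + 0.5Q.
Competitive equilibrium: 169.1 − 0.1Q = 121.1 + 0.5Q → Q* = 80, P* = 161.1.
With the tax, the buyer price exceeds the seller price by 12: (169.1 − 0.1Q) − (121.1 + 0.5Q) = 12 → Q' = 60.
ΔQ = 80 − 60 = 20; the wedge equals the tax, 12.
DWL = ½ × 20 × 12 = $120 million.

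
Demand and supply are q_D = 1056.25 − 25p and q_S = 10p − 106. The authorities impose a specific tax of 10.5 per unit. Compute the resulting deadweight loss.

393.75

In inverse form: demand p = 42.25 − 0.04q, supply p = 10.6 + 0.1q.
Competitive equilibrium: 42.25 − 0.04q = 10.6 + 0.1q → q* = 226.0714, p* = 33.2071.
With the tax, the buyer price exceeds the seller price by 10.5: (42.25 − 0.04q) − (10.6 + 0.1q) = 10.5 → q' = 151.0714.
Δq = 226.0714 − 151.0714 = 75; the wedge equals the tax, 10.5.
Welfare loss = ½ × 75 × 10.5 = 393.75.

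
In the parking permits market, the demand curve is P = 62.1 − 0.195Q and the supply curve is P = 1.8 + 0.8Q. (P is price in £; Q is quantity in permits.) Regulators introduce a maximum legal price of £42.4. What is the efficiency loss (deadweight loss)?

£48.30

Competitive equilibrium: 62.1 − 0.195Q = 1.8 + 0.8Q → Q* = 60.603, P* = 50.2824.
At the ceiling P = 42.4, quantity supplied = (42.4 − 1.8)/0.8 = 50.75.
Willingness to pay at Q' = 50.75: 62.1 − 0.195·50.75 = 52.2038.
ΔQ = 60.603 − 50.75 = 9.853; wedge = 52.2038 − 42.4 = 9.8038.
DWL = ½ × 9.853 × 9.8038 = £48.30.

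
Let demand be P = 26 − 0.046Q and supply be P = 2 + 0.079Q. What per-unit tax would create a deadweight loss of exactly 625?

12.5

Competitive equilibrium: 26 − 0.046Q = 2 + 0.079Q → Q* = 192, P* = 17.168.
A tax t gives ΔQ = t/0.125 and wedge t, so DWL = t²/0.25.
t²/0.25 = 625 → t² = 156.25 → t = 12.5.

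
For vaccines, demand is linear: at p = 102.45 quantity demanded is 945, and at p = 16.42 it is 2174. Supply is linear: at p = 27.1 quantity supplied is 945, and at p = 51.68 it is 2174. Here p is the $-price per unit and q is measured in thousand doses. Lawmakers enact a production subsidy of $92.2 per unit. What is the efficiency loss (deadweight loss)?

Demand slope = (16.42 − 102.45)/(2174 − 945) = −0.07, so p = 168.6 − 0.07q.
Supply slope = (51.68 − 27.1)/(2174 − 945) = 0.02, so p = 8.2 + 0.02q.
Competitive equilibrium: 168.6 − 0.07q = 8.2 + 0.02q → q* = 1782.2222, p* = 43.8444.
The subsidy lowers effective supply by 92.2: p = 0.02q − 84.
New quantity: 168.6 − 0.07q = 0.02q − 84 → q' = 2806.6667.
Overproduction Δq = 2806.6667 − 1782.2222 = 1024.4445; wedge = subsidy = 92.2.
The triangle = ½ × 1024.4445 × 92.2 = $47226.89 thousand.

$47226.89 thousand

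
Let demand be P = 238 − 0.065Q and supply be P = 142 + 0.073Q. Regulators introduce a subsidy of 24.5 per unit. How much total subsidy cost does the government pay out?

21393.12

Competitive equilibrium: 238 − 0.065Q = 142 + 0.073Q → Q* = 695.6522, P* = 192.7826.
The subsidy lowers effective supply by 24.5: P = 117.5 + 0.073Q.
New quantity: 238 − 0.065Q = 117.5 + 0.073Q → Q' = 873.1884.
Total subsidy cost = 24.5 × 873.1884 = 21393.12.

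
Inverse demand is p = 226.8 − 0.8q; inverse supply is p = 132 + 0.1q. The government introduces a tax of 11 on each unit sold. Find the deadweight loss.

Competitive equilibrium: 226.8 − 0.8q = 132 + 0.1q → q* = 105.3333, p* = 142.5333.
With the tax, the buyer price exceeds the seller price by 11: (226.8 − 0.8q) − (132 + 0.1q) = 11 → q' = 93.1111.
Δq = 105.3333 − 93.1111 = 12.2222; the wedge equals the tax, 11.
The triangle = ½ × 12.2222 × 11 = 67.22.

67.22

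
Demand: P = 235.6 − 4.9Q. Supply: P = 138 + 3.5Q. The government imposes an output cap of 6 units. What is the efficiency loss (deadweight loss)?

132.61

Competitive equilibrium: 235.6 − 4.9Q = 138 + 3.5Q → Q* = 11.619, P* = 178.6667.
At Q = 6: demand price = 235.6 − 4.9·6 = 206.2; supply price = 138 + 3.5·6 = 159.
ΔQ = 11.619 − 6 = 5.619; wedge = 206.2 − 159 = 47.2.
Welfare loss = ½ × 5.619 × 47.2 = 132.61.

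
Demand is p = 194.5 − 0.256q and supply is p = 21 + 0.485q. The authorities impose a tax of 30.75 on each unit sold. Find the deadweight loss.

Competitive equilibrium: 194.5 − 0.256q = 21 + 0.485q → q* = 234.143, p* = 134.5594.
With the tax, the buyer price exceeds the seller price by 30.75: (194.5 − 0.256q) − (21 + 0.485q) = 30.75 → q' = 192.6451.
Δq = 234.143 − 192.6451 = 41.4979; the wedge equals the tax, 30.75.
DWL = ½ × 41.4979 × 30.75 = 638.03.

638.03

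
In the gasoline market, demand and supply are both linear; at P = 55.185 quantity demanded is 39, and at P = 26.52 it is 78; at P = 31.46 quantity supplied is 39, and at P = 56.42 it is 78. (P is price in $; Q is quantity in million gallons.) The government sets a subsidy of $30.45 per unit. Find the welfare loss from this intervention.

$337.16 million

Demand slope = (26.52 − 55.185)/(78 − 39) = −0.735, so P = 83.85 − 0.735Q.
Supply slope = (56.42 − 31.46)/(78 − 39) = 0.64, so P = 6.5 + 0.64Q.
Competitive equilibrium: 83.85 − 0.735Q = 6.5 + 0.64Q → Q* = 56.25455, P* = 42.50291.
The subsidy lowers effective supply by 30.45: P = 0.64Q − 23.95.
New quantity: 83.85 − 0.735Q = 0.64Q − 23.95 → Q' = 78.4.
Overproduction ΔQ = 78.4 − 56.25455 = 22.14545; wedge = subsidy = 30.45.
Deadweight loss = ½ × 22.14545 × 30.45 = $337.16 million.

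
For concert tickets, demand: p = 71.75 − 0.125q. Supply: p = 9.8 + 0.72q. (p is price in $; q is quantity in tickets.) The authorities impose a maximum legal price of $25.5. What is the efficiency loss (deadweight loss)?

Competitive equilibrium: 71.75 − 0.125q = 9.8 + 0.72q → q* = 73.31361, p* = 62.5858.
At the ceiling p = 25.5, quantity supplied = (25.5 − 9.8)/0.72 = 21.80556.
Willingness to pay at q' = 21.80556: 71.75 − 0.125·21.80556 = 69.02431.
Δq = 73.31361 − 21.80556 = 51.50805; wedge = 69.02431 − 25.5 = 43.52431.
The triangle = ½ × 51.50805 × 43.52431 = $1120.93.

$1120.93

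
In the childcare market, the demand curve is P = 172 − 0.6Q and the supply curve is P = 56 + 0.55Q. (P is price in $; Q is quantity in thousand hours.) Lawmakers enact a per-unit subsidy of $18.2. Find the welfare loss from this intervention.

$144.02 thousand

Competitive equilibrium: 172 − 0.6Q = 56 + 0.55Q → Q* = 100.8696, P* = 111.4783.
The subsidy lowers effective supply by 18.2: P = 37.8 + 0.55Q.
New quantity: 172 − 0.6Q = 37.8 + 0.55Q → Q' = 116.6957.
Overproduction ΔQ = 116.6957 − 100.8696 = 15.8261; wedge = subsidy = 18.2.
DWL = ½ × 15.8261 × 18.2 = $144.02 thousand.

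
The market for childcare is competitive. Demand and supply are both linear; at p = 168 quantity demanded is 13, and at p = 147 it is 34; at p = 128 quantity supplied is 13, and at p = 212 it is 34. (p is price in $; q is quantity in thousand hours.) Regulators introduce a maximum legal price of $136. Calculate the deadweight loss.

$90 thousand

Demand slope = (147 − 168)/(34 − 13) = −1, so p = 181 − q.
Supply slope = (212 − 128)/(34 − 13) = 4, so p = 76 + 4q.
Competitive equilibrium: 181 − q = 76 + 4q → q* = 21, p* = 160.
At the ceiling p = 136, quantity supplied = (136 − 76)/4 = 15.
Willingness to pay at q' = 15: 181 − 1·15 = 166.
Δq = 21 − 15 = 6; wedge = 166 − 136 = 30.
The triangle = ½ × 6 × 30 = $90 thousand.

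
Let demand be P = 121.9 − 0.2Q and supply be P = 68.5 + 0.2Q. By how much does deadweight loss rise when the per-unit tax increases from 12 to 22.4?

447.20

Competitive equilibrium: 121.9 − 0.2Q = 68.5 + 0.2Q → Q* = 133.5, P* = 95.2.
For a per-unit tax t: ΔQ = t/0.4, so DWL = ½·t·(t/0.4) = t²/0.8.
At t = 12: DWL = 180. At t = 22.4: DWL = 627.2.
Increase = 627.2 − 180 = 447.20.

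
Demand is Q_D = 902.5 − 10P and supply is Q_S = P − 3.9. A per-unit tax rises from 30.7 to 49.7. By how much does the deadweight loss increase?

694.36

In inverse form: demand P = 90.25 − 0.1Q, supply P = 3.9 + Q.
Competitive equilibrium: 90.25 − 0.1Q = 3.9 + Q → Q* = 78.5, P* = 82.4.
For a per-unit tax t: ΔQ = t/1.1, so DWL = ½·t·(t/1.1) = t²/2.2.
At t = 30.7: DWL = 428.405. At t = 49.7: DWL = 1122.768.
Increase = 1122.768 − 428.405 = 694.36.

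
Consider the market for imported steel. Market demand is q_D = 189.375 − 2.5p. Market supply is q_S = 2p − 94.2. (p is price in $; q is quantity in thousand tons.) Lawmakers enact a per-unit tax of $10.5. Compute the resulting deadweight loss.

$61.25 thousand

In inverse form: demand p = 75.75 − 0.4q, supply p = 47.1 + 0.5q.
Competitive equilibrium: 75.75 − 0.4q = 47.1 + 0.5q → q* = 31.8333, p* = 63.0167.
With the tax, the buyer price exceeds the seller price by 10.5: (75.75 − 0.4q) − (47.1 + 0.5q) = 10.5 → q' = 20.1667.
Δq = 31.8333 − 20.1667 = 11.6666; the wedge equals the tax, 10.5.
Deadweight loss = ½ × 11.6666 × 10.5 = $61.25 thousand.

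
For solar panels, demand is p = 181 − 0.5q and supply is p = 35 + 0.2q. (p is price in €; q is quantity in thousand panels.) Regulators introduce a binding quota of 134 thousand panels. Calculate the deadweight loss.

€1946.31 thousand

Competitive equilibrium: 181 − 0.5q = 35 + 0.2q → q* = 208.5714, p* = 76.7143.
At q = 134: demand price = 181 − 0.5·134 = 114; supply price = 35 + 0.2·134 = 61.8.
Δq = 208.5714 − 134 = 74.5714; wedge = 114 − 61.8 = 52.2.
Deadweight loss = ½ × 74.5714 × 52.2 = €1946.31 thousand.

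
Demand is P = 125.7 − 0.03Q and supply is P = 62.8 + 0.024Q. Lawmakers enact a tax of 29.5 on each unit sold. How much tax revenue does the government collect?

Competitive equilibrium: 125.7 − 0.03Q = 62.8 + 0.024Q → Q* = 1164.8148, P* = 90.7556.
With the tax, the buyer price exceeds the seller price by 29.5: (125.7 − 0.03Q) − (62.8 + 0.024Q) = 29.5 → Q' = 618.5185.
Tax revenue = 29.5 × 618.5185 = 18246.30.

18246.30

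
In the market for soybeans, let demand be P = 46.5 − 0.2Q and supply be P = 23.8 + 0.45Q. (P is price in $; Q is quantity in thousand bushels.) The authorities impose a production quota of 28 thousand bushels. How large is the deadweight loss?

$15.58 thousand

Competitive equilibrium: 46.5 − 0.2Q = 23.8 + 0.45Q → Q* = 34.9231, P* = 39.5154.
At Q = 28: demand price = 46.5 − 0.2·28 = 40.9; supply price = 23.8 + 0.45·28 = 36.4.
ΔQ = 34.9231 − 28 = 6.9231; wedge = 40.9 − 36.4 = 4.5.
Welfare loss = ½ × 6.9231 × 4.5 = $15.58 thousand.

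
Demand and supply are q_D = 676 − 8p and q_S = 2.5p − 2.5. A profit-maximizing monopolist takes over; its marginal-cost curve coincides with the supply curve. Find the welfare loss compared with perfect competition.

245.57

In inverse form: demand p = 84.5 − 0.125q, supply p = 1 + 0.4q.
Competitive equilibrium: 84.5 − 0.125q = 1 + 0.4q → q* = 159.0476, p* = 64.619.
Marginal revenue: MR = 84.5 − 0.25q. Set MR = MC: 84.5 − 0.25q = 1 + 0.4q → q_m = 128.4615.
Price p_m = 84.5 − 0.125·128.4615 = 68.4423; MC(q_m) = 1 + 0.4·128.4615 = 52.3846.
Competitive q* = 159.0476, so Δq = 30.5861; wedge = 68.4423 − 52.3846 = 16.0577.
Deadweight loss = ½ × 30.5861 × 16.0577 = 245.57.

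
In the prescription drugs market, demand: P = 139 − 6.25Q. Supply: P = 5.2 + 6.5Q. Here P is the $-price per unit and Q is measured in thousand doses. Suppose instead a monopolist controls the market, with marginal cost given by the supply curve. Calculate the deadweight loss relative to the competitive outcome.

$75.97 thousand

Competitive equilibrium: 139 − 6.25Q = 5.2 + 6.5Q → Q* = 10.4941, P* = 73.4118.
Marginal revenue: MR = 139 − 12.5Q. Set MR = MC: 139 − 12.5Q = 5.2 + 6.5Q → Q_m = 7.0421.
Price P_m = 139 − 6.25·7.0421 = 94.9869; MC(Q_m) = 5.2 + 6.5·7.0421 = 50.9737.
Competitive Q* = 10.4941, so ΔQ = 3.452; wedge = 94.9869 − 50.9737 = 44.0132.
The triangle = ½ × 3.452 × 44.0132 = $75.97 thousand.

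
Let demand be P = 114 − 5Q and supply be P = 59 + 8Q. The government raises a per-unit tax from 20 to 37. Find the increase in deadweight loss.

37.27

Competitive equilibrium: 114 − 5Q = 59 + 8Q → Q* = 4.2308, P* = 92.8462.
For a per-unit tax t: ΔQ = t/13, so DWL = ½·t·(t/13) = t²/26.
At t = 20: DWL = 15.385. At t = 37: DWL = 52.654.
Increase = 52.654 − 15.385 = 37.27.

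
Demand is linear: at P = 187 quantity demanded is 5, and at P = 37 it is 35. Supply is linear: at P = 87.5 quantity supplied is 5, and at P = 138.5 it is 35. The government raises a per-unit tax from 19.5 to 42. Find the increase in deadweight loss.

Demand slope = (37 − 187)/(35 − 5) = −5, so P = 212 − 5Q.
Supply slope = (138.5 − 87.5)/(35 − 5) = 1.7, so P = 79 + 1.7Q.
Competitive equilibrium: 212 − 5Q = 79 + 1.7Q → Q* = 19.8507, P* = 112.7463.
For a per-unit tax t: ΔQ = t/6.7, so DWL = ½·t·(t/6.7) = t²/13.4.
At t = 19.5: DWL = 28.3769. At t = 42: DWL = 131.6418.
Increase = 131.6418 − 28.3769 = 103.26.

103.26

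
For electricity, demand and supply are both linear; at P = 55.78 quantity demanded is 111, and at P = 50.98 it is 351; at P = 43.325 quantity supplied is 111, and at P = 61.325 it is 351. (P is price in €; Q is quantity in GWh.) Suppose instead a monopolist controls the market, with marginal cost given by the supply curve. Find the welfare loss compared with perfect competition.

Demand slope = (50.98 − 55.78)/(351 − 111) = −0.02, so P = 58 − 0.02Q.
Supply slope = (61.325 − 43.325)/(351 − 111) = 0.075, so P = 35 + 0.075Q.
Competitive equilibrium: 58 − 0.02Q = 35 + 0.075Q → Q* = 242.1053, P* = 53.1579.
Marginal revenue: MR = 58 − 0.04Q. Set MR = MC: 58 − 0.04Q = 35 + 0.075Q → Q_m = 200.
Price P_m = 58 − 0.02·200 = 54; MC(Q_m) = 35 + 0.075·200 = 50.
Competitive Q* = 242.1053, so ΔQ = 42.1053; wedge = 54 − 50 = 4.
DWL = ½ × 42.1053 × 4 = €84.21.

€84.21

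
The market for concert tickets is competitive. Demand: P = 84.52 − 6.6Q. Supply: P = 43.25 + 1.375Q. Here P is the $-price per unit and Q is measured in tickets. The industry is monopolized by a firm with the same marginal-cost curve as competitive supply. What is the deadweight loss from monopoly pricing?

$21.90

Competitive equilibrium: 84.52 − 6.6Q = 43.25 + 1.375Q → Q* = 5.1749, P* = 50.3655.
Marginal revenue: MR = 84.52 − 13.2Q. Set MR = MC: 84.52 − 13.2Q = 43.25 + 1.375Q → Q_m = 2.8316.
Price P_m = 84.52 − 6.6·2.8316 = 65.8314; MC(Q_m) = 43.25 + 1.375·2.8316 = 47.1435.
Competitive Q* = 5.1749, so ΔQ = 2.3433; wedge = 65.8314 − 47.1435 = 18.6879.
The triangle = ½ × 2.3433 × 18.6879 = $21.90.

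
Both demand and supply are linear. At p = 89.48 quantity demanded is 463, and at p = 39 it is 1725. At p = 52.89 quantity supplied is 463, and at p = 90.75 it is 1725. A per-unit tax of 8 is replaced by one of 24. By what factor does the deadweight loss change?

Demand slope = (39 − 89.48)/(1725 − 463) = −0.04, so p = 108 − 0.04q.
Supply slope = (90.75 − 52.89)/(1725 − 463) = 0.03, so p = 39 + 0.03q.
Competitive equilibrium: 108 − 0.04q = 39 + 0.03q → q* = 985.7143, p* = 68.5714.
For a per-unit tax t: Δq = t/0.07, so DWL = ½·t·(t/0.07) = t²/0.14.
At t = 8: DWL = 457.143. At t = 24: DWL = 4114.286.
Ratio = (24/8)² = 9.

9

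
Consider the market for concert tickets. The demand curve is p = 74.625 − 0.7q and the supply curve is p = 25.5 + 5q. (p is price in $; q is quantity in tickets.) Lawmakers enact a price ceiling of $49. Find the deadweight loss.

$43.76

Competitive equilibrium: 74.625 − 0.7q = 25.5 + 5q → q* = 8.6184, p* = 68.5921.
At the ceiling p = 49, quantity supplied = (49 − 25.5)/5 = 4.7.
Willingness to pay at q' = 4.7: 74.625 − 0.7·4.7 = 71.335.
Δq = 8.6184 − 4.7 = 3.9184; wedge = 71.335 − 49 = 22.335.
Deadweight loss = ½ × 3.9184 × 22.335 = $43.76.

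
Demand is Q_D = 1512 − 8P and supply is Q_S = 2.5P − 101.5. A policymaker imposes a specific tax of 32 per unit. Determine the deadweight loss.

975.24

In inverse form: demand P = 189 − 0.125Q, supply P = 40.6 + 0.4Q.
Competitive equilibrium: 189 − 0.125Q = 40.6 + 0.4Q → Q* = 282.6667, P* = 153.6667.
With the tax, the buyer price exceeds the seller price by 32: (189 − 0.125Q) − (40.6 + 0.4Q) = 32 → Q' = 221.7143.
ΔQ = 282.6667 − 221.7143 = 60.9524; the wedge equals the tax, 32.
Deadweight loss = ½ × 60.9524 × 32 = 975.24.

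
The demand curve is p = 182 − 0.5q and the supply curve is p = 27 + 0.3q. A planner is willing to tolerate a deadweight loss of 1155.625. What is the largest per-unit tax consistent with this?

Competitive equilibrium: 182 − 0.5q = 27 + 0.3q → q* = 193.75, p* = 85.125.
A tax t gives Δq = t/0.8 and wedge t, so DWL = t²/1.6.
t²/1.6 = 1155.625 → t² = 1849 → t = 43.

43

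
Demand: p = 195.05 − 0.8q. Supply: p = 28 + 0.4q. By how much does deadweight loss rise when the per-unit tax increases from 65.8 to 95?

Competitive equilibrium: 195.05 − 0.8q = 28 + 0.4q → q* = 139.2083, p* = 83.6833.
For a per-unit tax t: Δq = t/1.2, so DWL = ½·t·(t/1.2) = t²/2.4.
At t = 65.8: DWL = 1804.017. At t = 95: DWL = 3760.417.
Increase = 3760.417 − 1804.017 = 1956.40.

1956.40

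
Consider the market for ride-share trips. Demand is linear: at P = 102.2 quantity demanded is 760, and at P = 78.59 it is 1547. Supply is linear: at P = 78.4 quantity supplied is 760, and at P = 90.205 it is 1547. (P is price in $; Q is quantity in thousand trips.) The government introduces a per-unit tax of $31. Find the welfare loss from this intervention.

$10677.78 thousand

Demand slope = (78.59 − 102.2)/(1547 − 760) = −0.03, so P = 125 − 0.03Q.
Supply slope = (90.205 − 78.4)/(1547 − 760) = 0.015, so P = 67 + 0.015Q.
Competitive equilibrium: 125 − 0.03Q = 67 + 0.015Q → Q* = 1288.8889, P* = 86.3333.
With the tax, the buyer price exceeds the seller price by 31: (125 − 0.03Q) − (67 + 0.015Q) = 31 → Q' = 600.
ΔQ = 1288.8889 − 600 = 688.8889; the wedge equals the tax, 31.
Welfare loss = ½ × 688.8889 × 31 = $10677.78 thousand.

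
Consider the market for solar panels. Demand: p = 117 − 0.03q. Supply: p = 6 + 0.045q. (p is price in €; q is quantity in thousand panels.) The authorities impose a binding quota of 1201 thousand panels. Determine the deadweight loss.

€2919.04 thousand

Competitive equilibrium: 117 − 0.03q = 6 + 0.045q → q* = 1480, p* = 72.6.
At q = 1201: demand price = 117 − 0.03·1201 = 80.97; supply price = 6 + 0.045·1201 = 60.045.
Δq = 1480 − 1201 = 279; wedge = 80.97 − 60.045 = 20.925.
Deadweight loss = ½ × 279 × 20.925 = €2919.04 thousand.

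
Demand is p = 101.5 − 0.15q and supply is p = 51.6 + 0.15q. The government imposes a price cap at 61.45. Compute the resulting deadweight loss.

Competitive equilibrium: 101.5 − 0.15q = 51.6 + 0.15q → q* = 166.3333, p* = 76.55.
At the ceiling p = 61.45, quantity supplied = (61.45 − 51.6)/0.15 = 65.6667.
Willingness to pay at q' = 65.6667: 101.5 − 0.15·65.6667 = 91.65.
Δq = 166.3333 − 65.6667 = 100.6666; wedge = 91.65 − 61.45 = 30.2.
Welfare loss = ½ × 100.6666 × 30.2 = 1520.07.

1520.07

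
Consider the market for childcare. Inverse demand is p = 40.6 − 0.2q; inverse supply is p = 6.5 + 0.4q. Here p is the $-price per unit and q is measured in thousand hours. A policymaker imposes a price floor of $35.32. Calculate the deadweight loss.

Competitive equilibrium: 40.6 − 0.2q = 6.5 + 0.4q → q* = 56.8333, p* = 29.2333.
At the floor p = 35.32, quantity demanded = (40.6 − 35.32)/0.2 = 26.4.
Sellers' marginal cost at q' = 26.4: 6.5 + 0.4·26.4 = 17.06.
Δq = 56.8333 − 26.4 = 30.4333; wedge = 35.32 − 17.06 = 18.26.
Welfare loss = ½ × 30.4333 × 18.26 = $277.86 thousand.

$277.86 thousand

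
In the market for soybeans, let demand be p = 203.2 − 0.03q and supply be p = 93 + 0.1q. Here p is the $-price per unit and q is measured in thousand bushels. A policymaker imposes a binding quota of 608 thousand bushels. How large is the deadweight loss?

Competitive equilibrium: 203.2 − 0.03q = 93 + 0.1q → q* = 847.6923, p* = 177.7692.
At q = 608: demand price = 203.2 − 0.03·608 = 184.96; supply price = 93 + 0.1·608 = 153.8.
Δq = 847.6923 − 608 = 239.6923; wedge = 184.96 − 153.8 = 31.16.
Deadweight loss = ½ × 239.6923 × 31.16 = $3734.41 thousand.

$3734.41 thousand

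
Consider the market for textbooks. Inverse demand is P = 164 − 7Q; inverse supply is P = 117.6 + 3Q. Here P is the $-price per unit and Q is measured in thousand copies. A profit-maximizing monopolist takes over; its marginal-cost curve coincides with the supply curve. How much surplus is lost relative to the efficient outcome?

$18.25 thousand

Competitive equilibrium: 164 − 7Q = 117.6 + 3Q → Q* = 4.64, P* = 131.52.
Marginal revenue: MR = 164 − 14Q. Set MR = MC: 164 − 14Q = 117.6 + 3Q → Q_m = 2.7294.
Price P_m = 164 − 7·2.7294 = 144.8942; MC(Q_m) = 117.6 + 3·2.7294 = 125.7882.
Competitive Q* = 4.64, so ΔQ = 1.9106; wedge = 144.8942 − 125.7882 = 19.106.
DWL = ½ × 1.9106 × 19.106 = $18.25 thousand.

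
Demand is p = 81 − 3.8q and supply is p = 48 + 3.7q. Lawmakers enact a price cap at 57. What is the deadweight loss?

14.52

Competitive equilibrium: 81 − 3.8q = 48 + 3.7q → q* = 4.4, p* = 64.28.
At the ceiling p = 57, quantity supplied = (57 − 48)/3.7 = 2.4324.
Willingness to pay at q' = 2.4324: 81 − 3.8·2.4324 = 71.7569.
Δq = 4.4 − 2.4324 = 1.9676; wedge = 71.7569 − 57 = 14.7569.
Welfare loss = ½ × 1.9676 × 14.7569 = 14.52.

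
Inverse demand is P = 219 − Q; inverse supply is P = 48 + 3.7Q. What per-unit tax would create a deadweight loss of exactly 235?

Competitive equilibrium: 219 − Q = 48 + 3.7Q → Q* = 36.383, P* = 182.617.
A tax t gives ΔQ = t/4.7 and wedge t, so DWL = t²/9.4.
t²/9.4 = 235 → t² = 2209 → t = 47.

47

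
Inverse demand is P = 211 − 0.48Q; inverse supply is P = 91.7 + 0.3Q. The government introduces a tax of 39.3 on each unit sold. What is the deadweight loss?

990.06

Competitive equilibrium: 211 − 0.48Q = 91.7 + 0.3Q → Q* = 152.9487, P* = 137.5846.
With the tax, the buyer price exceeds the seller price by 39.3: (211 − 0.48Q) − (91.7 + 0.3Q) = 39.3 → Q' = 102.5641.
ΔQ = 152.9487 − 102.5641 = 50.3846; the wedge equals the tax, 39.3.
Welfare loss = ½ × 50.3846 × 39.3 = 990.06.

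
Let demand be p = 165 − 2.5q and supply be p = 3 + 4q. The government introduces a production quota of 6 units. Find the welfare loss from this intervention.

Competitive equilibrium: 165 − 2.5q = 3 + 4q → q* = 24.9231, p* = 102.6923.
At q = 6: demand price = 165 − 2.5·6 = 150; supply price = 3 + 4·6 = 27.
Δq = 24.9231 − 6 = 18.9231; wedge = 150 − 27 = 123.
DWL = ½ × 18.9231 × 123 = 1163.77.

1163.77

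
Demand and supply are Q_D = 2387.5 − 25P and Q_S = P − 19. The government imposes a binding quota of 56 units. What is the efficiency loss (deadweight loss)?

In inverse form: demand P = 95.5 − 0.04Q, supply P = 19 + Q.
Competitive equilibrium: 95.5 − 0.04Q = 19 + Q → Q* = 73.5577, P* = 92.5577.
At Q = 56: demand price = 95.5 − 0.04·56 = 93.26; supply price = 19 + 1·56 = 75.
ΔQ = 73.5577 − 56 = 17.5577; wedge = 93.26 − 75 = 18.26.
DWL = ½ × 17.5577 × 18.26 = 160.30.

160.30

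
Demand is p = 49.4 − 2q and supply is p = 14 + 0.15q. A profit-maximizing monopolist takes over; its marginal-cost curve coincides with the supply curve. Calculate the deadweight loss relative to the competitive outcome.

Competitive equilibrium: 49.4 − 2q = 14 + 0.15q → q* = 16.4651, p* = 16.4698.
Marginal revenue: MR = 49.4 − 4q. Set MR = MC: 49.4 − 4q = 14 + 0.15q → q_m = 8.5301.
Price p_m = 49.4 − 2·8.5301 = 32.3398; MC(q_m) = 14 + 0.15·8.5301 = 15.2795.
Competitive q* = 16.4651, so Δq = 7.935; wedge = 32.3398 − 15.2795 = 17.0603.
The triangle = ½ × 7.935 × 17.0603 = 67.69.

67.69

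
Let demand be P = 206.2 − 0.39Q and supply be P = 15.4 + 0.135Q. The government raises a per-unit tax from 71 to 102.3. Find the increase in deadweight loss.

Competitive equilibrium: 206.2 − 0.39Q = 15.4 + 0.135Q → Q* = 363.4286, P* = 64.4629.
For a per-unit tax t: ΔQ = t/0.525, so DWL = ½·t·(t/0.525) = t²/1.05.
At t = 71: DWL = 4800.952. At t = 102.3: DWL = 9966.943.
Increase = 9966.943 − 4800.952 = 5165.99.

5165.99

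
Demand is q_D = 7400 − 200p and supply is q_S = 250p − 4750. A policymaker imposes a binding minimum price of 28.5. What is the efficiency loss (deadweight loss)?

405

In inverse form: demand p = 37 − 0.005q, supply p = 19 + 0.004q.
Competitive equilibrium: 37 − 0.005q = 19 + 0.004q → q* = 2000, p* = 27.
At the floor p = 28.5, quantity demanded = (37 − 28.5)/0.005 = 1700.
Sellers' marginal cost at q' = 1700: 19 + 0.004·1700 = 25.8.
Δq = 2000 − 1700 = 300; wedge = 28.5 − 25.8 = 2.7.
Welfare loss = ½ × 300 × 2.7 = 405.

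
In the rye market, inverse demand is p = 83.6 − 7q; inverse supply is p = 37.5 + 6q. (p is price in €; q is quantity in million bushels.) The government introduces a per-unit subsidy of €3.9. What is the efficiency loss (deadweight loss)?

Competitive equilibrium: 83.6 − 7q = 37.5 + 6q → q* = 3.5462, p* = 58.7769.
The subsidy lowers effective supply by 3.9: p = 33.6 + 6q.
New quantity: 83.6 − 7q = 33.6 + 6q → q' = 3.8462.
Overproduction Δq = 3.8462 − 3.5462 = 0.3; wedge = subsidy = 3.9.
Deadweight loss = ½ × 0.3 × 3.9 = €0.585 million.

€0.585 million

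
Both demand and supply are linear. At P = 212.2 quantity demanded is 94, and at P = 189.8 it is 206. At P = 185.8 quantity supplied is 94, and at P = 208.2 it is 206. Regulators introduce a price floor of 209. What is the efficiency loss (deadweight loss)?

500

Demand slope = (189.8 − 212.2)/(206 − 94) = −0.2, so P = 231 − 0.2Q.
Supply slope = (208.2 − 185.8)/(206 − 94) = 0.2, so P = 167 + 0.2Q.
Competitive equilibrium: 231 − 0.2Q = 167 + 0.2Q → Q* = 160, P* = 199.
At the floor P = 209, quantity demanded = (231 − 209)/0.2 = 110.
Sellers' marginal cost at Q' = 110: 167 + 0.2·110 = 189.
ΔQ = 160 − 110 = 50; wedge = 209 − 189 = 20.
DWL = ½ × 50 × 20 = 500.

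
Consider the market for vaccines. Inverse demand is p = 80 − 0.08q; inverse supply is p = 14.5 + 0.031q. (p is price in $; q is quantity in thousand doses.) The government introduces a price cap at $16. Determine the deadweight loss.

Competitive equilibrium: 80 − 0.08q = 14.5 + 0.031q → q* = 590.09009, p* = 32.79279.
At the ceiling p = 16, quantity supplied = (16 − 14.5)/0.031 = 48.3871.
Willingness to pay at q' = 48.3871: 80 − 0.08·48.3871 = 76.12903.
Δq = 590.09009 − 48.3871 = 541.70299; wedge = 76.12903 − 16 = 60.12903.
Welfare loss = ½ × 541.70299 × 60.12903 = $16286.04 thousand.

$16286.04 thousand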